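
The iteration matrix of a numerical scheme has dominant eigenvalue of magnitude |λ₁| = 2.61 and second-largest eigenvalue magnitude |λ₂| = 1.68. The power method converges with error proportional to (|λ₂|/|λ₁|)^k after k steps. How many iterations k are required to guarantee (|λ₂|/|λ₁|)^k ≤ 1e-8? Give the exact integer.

42

|λ₂/λ₁| = 1.68/2.61 = 0.64368
Need k ≥ ln(1e-8) / ln(0.64368) = -18.4207 / -0.4406 ≈ 41.812
Smallest integer k satisfying the bound: 42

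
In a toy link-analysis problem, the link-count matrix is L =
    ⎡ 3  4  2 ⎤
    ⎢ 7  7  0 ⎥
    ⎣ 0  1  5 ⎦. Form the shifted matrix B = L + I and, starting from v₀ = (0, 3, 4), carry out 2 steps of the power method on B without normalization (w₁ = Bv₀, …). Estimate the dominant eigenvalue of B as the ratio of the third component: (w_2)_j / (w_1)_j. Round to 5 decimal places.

B = L + I has rows (4, 4, 2); (7, 8, 0); (0, 1, 6)
w1 = Bv₀ = (20, 24, 27)
w2 = Bw1 = (230, 332, 186)
Ratio: 186/27 = 6.88889

6.88889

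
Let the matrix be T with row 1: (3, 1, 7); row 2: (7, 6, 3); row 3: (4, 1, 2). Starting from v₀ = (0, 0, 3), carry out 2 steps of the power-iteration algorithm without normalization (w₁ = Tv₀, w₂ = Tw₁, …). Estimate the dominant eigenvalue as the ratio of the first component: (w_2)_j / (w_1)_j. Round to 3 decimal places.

λ ≈ 5.429

w1 = Tv₀ = (3·0 + 1·0 + 7·3; 7·0 + 6·0 + 3·3; 4·0 + 1·0 + 2·3) = (21, 9, 6)
w2 = Tw1 = (3·21 + 1·9 + 7·6; 7·21 + 6·9 + 3·6; 4·21 + 1·9 + 2·6) = (114, 219, 105)
Ratio at component: 114 / 21 = 5.429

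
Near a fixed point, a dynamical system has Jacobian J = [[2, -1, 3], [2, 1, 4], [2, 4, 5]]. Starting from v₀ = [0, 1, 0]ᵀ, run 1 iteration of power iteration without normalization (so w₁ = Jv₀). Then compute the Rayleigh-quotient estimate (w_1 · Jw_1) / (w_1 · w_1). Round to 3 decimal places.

w1 = Jv₀ = (-1, 1, 4)
Jw1 = (9, 15, 22)
w1·Jw1 = (-1)·9 + 1·15 + 4·22 = 94; w1·w1 = (-1)·(-1) + 1·1 + 4·4 = 18
λ ≈ 94/18 = 5.222

λ ≈ 5.222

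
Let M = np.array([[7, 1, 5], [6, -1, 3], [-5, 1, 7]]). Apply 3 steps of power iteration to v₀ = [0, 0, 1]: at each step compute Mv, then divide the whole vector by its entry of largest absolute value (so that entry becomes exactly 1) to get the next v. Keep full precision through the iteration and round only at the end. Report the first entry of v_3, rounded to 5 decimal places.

Mv0 = (5.000000, 3.000000, 7.000000); divide by 7.000000 → v1 = (0.714286, 0.428571, 1.000000)
Mv1 = (10.428571, 6.857143, 3.857143); divide by 10.428571 → v2 = (1.000000, 0.657534, 0.369863)
Mv2 = (9.506849, 6.452055, -1.753425); divide by 9.506849 → v3 = (1.000000, 0.678674, -0.184438)
Requested entry of v3: 694/694 = 1.00000

1.00000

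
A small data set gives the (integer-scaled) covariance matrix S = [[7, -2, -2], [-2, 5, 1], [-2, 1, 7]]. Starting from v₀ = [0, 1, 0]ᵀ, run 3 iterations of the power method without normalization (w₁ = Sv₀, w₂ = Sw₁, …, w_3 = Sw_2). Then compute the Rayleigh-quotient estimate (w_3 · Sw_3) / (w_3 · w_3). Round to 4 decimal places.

w1 = Sv₀ = (7·0 + (-2)·1 + (-2)·0; (-2)·0 + 5·1 + 1·0; (-2)·0 + 1·1 + 7·0) = (-2, 5, 1)
w2 = Sw1 = (7·(-2) + (-2)·5 + (-2)·1; (-2)·(-2) + 5·5 + 1·1; (-2)·(-2) + 1·5 + 7·1) = (-26, 30, 16)
w3 = Sw2 = (-274, 218, 194)
Sw3 = (-2742, 1832, 2124)
w3·Sw3 = (-274)·(-2742) + 218·1832 + 194·2124 = 1562740; w3·w3 = (-274)·(-274) + 218·218 + 194·194 = 160236
λ ≈ 1562740/160236 = 9.7527

λ ≈ 9.7527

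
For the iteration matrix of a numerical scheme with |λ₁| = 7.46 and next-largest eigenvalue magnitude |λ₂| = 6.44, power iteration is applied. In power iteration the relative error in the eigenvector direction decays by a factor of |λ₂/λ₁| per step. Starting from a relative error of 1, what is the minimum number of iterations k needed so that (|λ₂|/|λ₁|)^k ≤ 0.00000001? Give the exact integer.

|λ₂/λ₁| = 6.44/7.46 = 0.86327
Need k ≥ ln(0.00000001) / ln(0.86327) = -18.4207 / -0.1470 ≈ 125.288
Smallest integer k satisfying the bound: 126

126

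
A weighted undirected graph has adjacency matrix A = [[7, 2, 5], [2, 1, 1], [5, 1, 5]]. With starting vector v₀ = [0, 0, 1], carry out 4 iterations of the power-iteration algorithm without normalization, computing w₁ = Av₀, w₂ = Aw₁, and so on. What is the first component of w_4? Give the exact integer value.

8334

w1 = Av₀ = (5, 1, 5)
w2 = Aw1 = (62, 16, 51)
w3 = Aw2 = (721, 191, 581)
w4 = Aw3 = (8334, 2214, 6701)
The requested component of w4 is 8334.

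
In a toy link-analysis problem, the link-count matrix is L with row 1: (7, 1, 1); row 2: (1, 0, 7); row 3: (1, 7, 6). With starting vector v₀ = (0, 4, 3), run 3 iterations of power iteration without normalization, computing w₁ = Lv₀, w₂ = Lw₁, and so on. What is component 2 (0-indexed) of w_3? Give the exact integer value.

4999

w1 = Lv₀ = (7, 21, 46)
w2 = Lw1 = (116, 329, 430)
w3 = Lw2 = (1571, 3126, 4999)
The requested component of w3 is 4999.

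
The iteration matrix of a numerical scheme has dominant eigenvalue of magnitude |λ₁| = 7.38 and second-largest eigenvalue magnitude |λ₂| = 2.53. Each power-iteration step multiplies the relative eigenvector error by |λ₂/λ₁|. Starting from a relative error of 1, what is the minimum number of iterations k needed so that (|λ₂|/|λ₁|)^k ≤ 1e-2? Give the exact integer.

|λ₂/λ₁| = 2.53/7.38 = 0.34282
Need k ≥ ln(1e-2) / ln(0.34282) = -4.6052 / -1.0706 ≈ 4.302
Smallest integer k satisfying the bound: 5

5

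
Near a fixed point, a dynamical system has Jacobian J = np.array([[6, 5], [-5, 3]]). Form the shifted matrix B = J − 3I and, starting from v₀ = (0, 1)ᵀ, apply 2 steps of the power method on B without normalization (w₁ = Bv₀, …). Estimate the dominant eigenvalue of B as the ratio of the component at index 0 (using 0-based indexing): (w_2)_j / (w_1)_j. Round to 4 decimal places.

B = J − 3I has rows (3, 5); (-5, 0)
w1 = Bv₀ = (3·0 + 5·1; (-5)·0 + 0·1) = (5, 0)
w2 = Bw1 = (3·5 + 5·0; (-5)·5 + 0·0) = (15, -25)
Ratio: 15/5 = 3.0000

μ ≈ 3.0000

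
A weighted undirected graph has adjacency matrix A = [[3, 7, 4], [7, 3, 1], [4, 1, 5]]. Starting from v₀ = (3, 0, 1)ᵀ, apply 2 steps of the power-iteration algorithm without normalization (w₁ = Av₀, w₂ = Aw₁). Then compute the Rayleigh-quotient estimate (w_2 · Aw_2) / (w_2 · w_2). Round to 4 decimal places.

w1 = Av₀ = (13, 22, 17)
w2 = Aw1 = (261, 174, 159)
Aw2 = (2637, 2508, 2013)
w2·Aw2 = 261·2637 + 174·2508 + 159·2013 = 1444716; w2·w2 = 261·261 + 174·174 + 159·159 = 123678
λ ≈ 1444716/123678 = 11.6813

11.6813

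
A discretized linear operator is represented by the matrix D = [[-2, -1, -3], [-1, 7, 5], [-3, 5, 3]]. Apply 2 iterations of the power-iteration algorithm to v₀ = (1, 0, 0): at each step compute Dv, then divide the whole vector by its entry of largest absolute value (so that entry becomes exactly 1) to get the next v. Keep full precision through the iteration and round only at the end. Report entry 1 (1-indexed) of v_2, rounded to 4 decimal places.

Dv0 = (-2.00000, -1.00000, -3.00000); divide by -3.00000 → v1 = (0.66667, 0.33333, 1.00000)
Dv1 = (-4.66667, 6.66667, 2.66667); divide by 6.66667 → v2 = (-0.70000, 1.00000, 0.40000)
Requested entry of v2: 14/-20 = -0.7000

-0.7000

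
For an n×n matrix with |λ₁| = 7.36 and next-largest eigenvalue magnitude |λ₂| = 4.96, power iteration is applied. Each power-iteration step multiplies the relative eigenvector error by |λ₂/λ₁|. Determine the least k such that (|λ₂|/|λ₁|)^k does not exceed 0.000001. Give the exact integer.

|λ₂/λ₁| = 4.96/7.36 = 0.67391
Need k ≥ ln(0.000001) / ln(0.67391) = -13.8155 / -0.3947 ≈ 35.007
Smallest integer k satisfying the bound: 36

36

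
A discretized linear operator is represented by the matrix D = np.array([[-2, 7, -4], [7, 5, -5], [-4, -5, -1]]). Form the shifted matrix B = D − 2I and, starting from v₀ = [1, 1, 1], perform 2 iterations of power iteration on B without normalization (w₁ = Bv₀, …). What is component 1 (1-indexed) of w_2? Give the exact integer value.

87

B = D − 2I has rows (-4, 7, -4); (7, 3, -5); (-4, -5, -3)
w1 = Bv₀ = (-1, 5, -12)
w2 = Bw1 = (87, 68, 15)
Requested component of w2: 87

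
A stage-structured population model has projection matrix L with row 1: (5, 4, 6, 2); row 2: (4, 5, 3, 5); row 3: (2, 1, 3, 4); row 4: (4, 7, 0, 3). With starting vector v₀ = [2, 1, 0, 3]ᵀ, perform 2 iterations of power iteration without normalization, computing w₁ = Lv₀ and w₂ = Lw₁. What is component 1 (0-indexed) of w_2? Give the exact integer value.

w1 = Lv₀ = (5·2 + 4·1 + 6·0 + 2·3; 4·2 + 5·1 + 3·0 + 5·3; 2·2 + 1·1 + 3·0 + 4·3; 4·2 + 7·1 + 0·0 + 3·3) = (20, 28, 17, 24)
w2 = Lw1 = (5·20 + 4·28 + 6·17 + 2·24; 4·20 + 5·28 + 3·17 + 5·24; 2·20 + 1·28 + 3·17 + 4·24; 4·20 + 7·28 + 0·17 + 3·24) = (362, 391, 215, 348)
The requested component of w2 is 391.

391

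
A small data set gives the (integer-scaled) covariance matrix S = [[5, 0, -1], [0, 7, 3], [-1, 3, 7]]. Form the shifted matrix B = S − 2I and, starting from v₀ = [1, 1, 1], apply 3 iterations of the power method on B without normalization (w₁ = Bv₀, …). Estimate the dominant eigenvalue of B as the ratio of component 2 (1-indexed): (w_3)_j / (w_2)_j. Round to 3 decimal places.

7.803

B = S − 2I has rows (3, 0, -1); (0, 5, 3); (-1, 3, 5)
w1 = Bv₀ = (3·1 + 0·1 + (-1)·1; 0·1 + 5·1 + 3·1; (-1)·1 + 3·1 + 5·1) = (2, 8, 7)
w2 = Bw1 = (3·2 + 0·8 + (-1)·7; 0·2 + 5·8 + 3·7; (-1)·2 + 3·8 + 5·7) = (-1, 61, 57)
w3 = Bw2 = (-60, 476, 469)
Ratio: 476/61 = 7.803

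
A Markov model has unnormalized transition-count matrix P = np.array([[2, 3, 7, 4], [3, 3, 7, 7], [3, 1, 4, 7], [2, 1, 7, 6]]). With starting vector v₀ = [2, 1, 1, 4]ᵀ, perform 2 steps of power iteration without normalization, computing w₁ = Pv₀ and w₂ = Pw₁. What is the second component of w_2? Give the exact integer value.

747

w1 = Pv₀ = (30, 44, 39, 36)
w2 = Pw1 = (609, 747, 542, 593)
The requested component of w2 is 747.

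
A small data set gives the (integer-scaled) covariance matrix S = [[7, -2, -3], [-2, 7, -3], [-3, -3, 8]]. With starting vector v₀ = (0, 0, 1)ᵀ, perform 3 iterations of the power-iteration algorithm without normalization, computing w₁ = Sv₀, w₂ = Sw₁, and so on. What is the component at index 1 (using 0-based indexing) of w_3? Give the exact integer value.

w1 = Sv₀ = (-3, -3, 8)
w2 = Sw1 = (-39, -39, 82)
w3 = Sw2 = (-441, -441, 890)
The requested component of w3 is -441.

-441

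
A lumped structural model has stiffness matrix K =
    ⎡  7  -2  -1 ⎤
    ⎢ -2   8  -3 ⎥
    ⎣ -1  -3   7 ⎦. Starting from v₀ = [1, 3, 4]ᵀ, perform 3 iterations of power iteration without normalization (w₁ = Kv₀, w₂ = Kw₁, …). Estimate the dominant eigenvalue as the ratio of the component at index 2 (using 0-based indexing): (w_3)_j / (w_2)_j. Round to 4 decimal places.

w1 = Kv₀ = (-3, 10, 18)
w2 = Kw1 = (-59, 32, 99)
w3 = Kw2 = (-576, 77, 656)
Ratio at component: 656 / 99 = 6.6263

6.6263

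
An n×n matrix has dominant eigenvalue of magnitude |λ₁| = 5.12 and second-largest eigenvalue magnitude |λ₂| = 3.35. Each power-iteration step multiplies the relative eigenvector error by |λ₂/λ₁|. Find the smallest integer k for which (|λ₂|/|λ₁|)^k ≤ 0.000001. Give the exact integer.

|λ₂/λ₁| = 3.35/5.12 = 0.65430
Need k ≥ ln(0.000001) / ln(0.65430) = -13.8155 / -0.4242 ≈ 32.569
Smallest integer k satisfying the bound: 33

33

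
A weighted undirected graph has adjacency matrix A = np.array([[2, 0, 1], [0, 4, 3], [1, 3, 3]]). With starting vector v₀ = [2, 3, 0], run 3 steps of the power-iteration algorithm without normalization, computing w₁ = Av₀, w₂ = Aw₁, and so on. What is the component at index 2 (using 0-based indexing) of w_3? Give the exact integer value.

481

w1 = Av₀ = (2·2 + 0·3 + 1·0; 0·2 + 4·3 + 3·0; 1·2 + 3·3 + 3·0) = (4, 12, 11)
w2 = Aw1 = (2·4 + 0·12 + 1·11; 0·4 + 4·12 + 3·11; 1·4 + 3·12 + 3·11) = (19, 81, 73)
w3 = Aw2 = (111, 543, 481)
The requested component of w3 is 481.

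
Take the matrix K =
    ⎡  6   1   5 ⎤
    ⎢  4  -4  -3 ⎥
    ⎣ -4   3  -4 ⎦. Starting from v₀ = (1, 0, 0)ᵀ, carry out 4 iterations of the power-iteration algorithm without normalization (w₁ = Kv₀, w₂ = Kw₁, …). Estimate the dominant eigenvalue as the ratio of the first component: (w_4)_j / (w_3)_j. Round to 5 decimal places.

4.80000

w1 = Kv₀ = (6, 4, -4)
w2 = Kw1 = (20, 20, 4)
w3 = Kw2 = (160, -12, -36)
w4 = Kw3 = (768, 796, -532)
Ratio at component: 768 / 160 = 4.80000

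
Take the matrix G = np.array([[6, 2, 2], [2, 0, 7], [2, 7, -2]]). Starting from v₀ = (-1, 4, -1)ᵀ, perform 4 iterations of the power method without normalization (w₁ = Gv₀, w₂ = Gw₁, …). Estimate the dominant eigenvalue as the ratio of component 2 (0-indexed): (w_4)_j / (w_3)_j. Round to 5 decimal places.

-4.68980

w1 = Gv₀ = (0, -9, 28)
w2 = Gw1 = (38, 196, -119)
w3 = Gw2 = (382, -757, 1686)
w4 = Gw3 = (4150, 12566, -7907)
Ratio at component: -7907 / 1686 = -4.68980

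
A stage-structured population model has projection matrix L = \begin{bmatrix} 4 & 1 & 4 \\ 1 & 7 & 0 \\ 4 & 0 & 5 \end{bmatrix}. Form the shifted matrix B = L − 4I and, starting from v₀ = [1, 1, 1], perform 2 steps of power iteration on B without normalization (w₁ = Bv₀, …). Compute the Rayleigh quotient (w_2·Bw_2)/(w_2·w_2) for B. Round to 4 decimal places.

μ ≈ 4.7705

B = L − 4I has rows (0, 1, 4); (1, 3, 0); (4, 0, 1)
w1 = Bv₀ = (0·1 + 1·1 + 4·1; 1·1 + 3·1 + 0·1; 4·1 + 0·1 + 1·1) = (5, 4, 5)
w2 = Bw1 = (0·5 + 1·4 + 4·5; 1·5 + 3·4 + 0·5; 4·5 + 0·4 + 1·5) = (24, 17, 25)
Bw2 = (117, 75, 121)
w2·Bw2 = 7108; w2·w2 = 1490; μ ≈ 7108/1490 = 4.7705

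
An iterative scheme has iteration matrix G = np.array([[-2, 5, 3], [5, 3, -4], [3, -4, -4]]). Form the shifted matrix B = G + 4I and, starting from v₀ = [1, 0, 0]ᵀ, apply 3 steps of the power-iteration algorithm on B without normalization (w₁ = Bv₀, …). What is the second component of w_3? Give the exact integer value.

477

B = G + 4I has rows (2, 5, 3); (5, 7, -4); (3, -4, 0)
w1 = Bv₀ = (2·1 + 5·0 + 3·0; 5·1 + 7·0 + (-4)·0; 3·1 + (-4)·0 + 0·0) = (2, 5, 3)
w2 = Bw1 = (2·2 + 5·5 + 3·3; 5·2 + 7·5 + (-4)·3; 3·2 + (-4)·5 + 0·3) = (38, 33, -14)
w3 = Bw2 = (199, 477, -18)
Requested component of w3: 477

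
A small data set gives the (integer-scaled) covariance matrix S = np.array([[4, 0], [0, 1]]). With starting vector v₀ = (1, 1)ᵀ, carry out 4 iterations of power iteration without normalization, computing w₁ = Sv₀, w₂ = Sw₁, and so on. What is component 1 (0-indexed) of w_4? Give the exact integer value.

1

w1 = Sv₀ = (4·1 + 0·1; 0·1 + 1·1) = (4, 1)
w2 = Sw1 = (4·4 + 0·1; 0·4 + 1·1) = (16, 1)
w3 = Sw2 = (64, 1)
w4 = Sw3 = (256, 1)
The requested component of w4 is 1.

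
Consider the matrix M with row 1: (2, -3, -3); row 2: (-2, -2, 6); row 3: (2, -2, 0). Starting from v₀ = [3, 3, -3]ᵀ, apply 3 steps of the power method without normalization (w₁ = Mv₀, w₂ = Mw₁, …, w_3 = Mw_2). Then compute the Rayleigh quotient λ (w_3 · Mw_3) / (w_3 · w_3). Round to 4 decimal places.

3.5687

w1 = Mv₀ = (2·3 + (-3)·3 + (-3)·(-3); (-2)·3 + (-2)·3 + 6·(-3); 2·3 + (-2)·3 + 0·(-3)) = (6, -30, 0)
w2 = Mw1 = (2·6 + (-3)·(-30) + (-3)·0; (-2)·6 + (-2)·(-30) + 6·0; 2·6 + (-2)·(-30) + 0·0) = (102, 48, 72)
w3 = Mw2 = (-156, 132, 108)
Mw3 = (-1032, 696, -576)
w3·Mw3 = (-156)·(-1032) + 132·696 + 108·(-576) = 190656; w3·w3 = (-156)·(-156) + 132·132 + 108·108 = 53424
λ ≈ 190656/53424 = 3.5687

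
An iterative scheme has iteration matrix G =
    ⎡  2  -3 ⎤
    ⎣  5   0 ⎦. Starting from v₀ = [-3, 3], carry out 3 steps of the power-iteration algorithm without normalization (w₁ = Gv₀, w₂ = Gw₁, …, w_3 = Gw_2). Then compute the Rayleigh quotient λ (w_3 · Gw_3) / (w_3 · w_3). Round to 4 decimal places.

2.3822

w1 = Gv₀ = (2·(-3) + (-3)·3; 5·(-3) + 0·3) = (-15, -15)
w2 = Gw1 = (2·(-15) + (-3)·(-15); 5·(-15) + 0·(-15)) = (15, -75)
w3 = Gw2 = (255, 75)
Gw3 = (285, 1275)
w3·Gw3 = 255·285 + 75·1275 = 168300; w3·w3 = 255·255 + 75·75 = 70650
λ ≈ 168300/70650 = 2.3822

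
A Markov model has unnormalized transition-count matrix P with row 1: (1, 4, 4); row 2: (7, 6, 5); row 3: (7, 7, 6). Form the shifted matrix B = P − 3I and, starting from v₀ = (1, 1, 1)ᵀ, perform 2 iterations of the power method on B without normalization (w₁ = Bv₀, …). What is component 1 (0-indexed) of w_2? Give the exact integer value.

B = P − 3I has rows (-2, 4, 4); (7, 3, 5); (7, 7, 3)
w1 = Bv₀ = (6, 15, 17)
w2 = Bw1 = (116, 172, 198)
Requested component of w2: 172

172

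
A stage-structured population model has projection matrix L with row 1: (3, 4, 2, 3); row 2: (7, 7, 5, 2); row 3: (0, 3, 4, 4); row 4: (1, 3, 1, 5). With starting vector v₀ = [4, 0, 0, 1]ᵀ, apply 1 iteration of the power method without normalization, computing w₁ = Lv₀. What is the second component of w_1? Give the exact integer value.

30

w1 = Lv₀ = (3·4 + 4·0 + 2·0 + 3·1; 7·4 + 7·0 + 5·0 + 2·1; 0·4 + 3·0 + 4·0 + 4·1; 1·4 + 3·0 + 1·0 + 5·1) = (15, 30, 4, 9)
The requested component of w1 is 30.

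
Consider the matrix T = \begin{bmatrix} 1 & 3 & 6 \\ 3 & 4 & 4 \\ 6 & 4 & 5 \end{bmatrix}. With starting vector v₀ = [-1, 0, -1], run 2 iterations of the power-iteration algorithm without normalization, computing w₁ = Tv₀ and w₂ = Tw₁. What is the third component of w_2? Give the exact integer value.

w1 = Tv₀ = (1·(-1) + 3·0 + 6·(-1); 3·(-1) + 4·0 + 4·(-1); 6·(-1) + 4·0 + 5·(-1)) = (-7, -7, -11)
w2 = Tw1 = (1·(-7) + 3·(-7) + 6·(-11); 3·(-7) + 4·(-7) + 4·(-11); 6·(-7) + 4·(-7) + 5·(-11)) = (-94, -93, -125)
The requested component of w2 is -125.

-125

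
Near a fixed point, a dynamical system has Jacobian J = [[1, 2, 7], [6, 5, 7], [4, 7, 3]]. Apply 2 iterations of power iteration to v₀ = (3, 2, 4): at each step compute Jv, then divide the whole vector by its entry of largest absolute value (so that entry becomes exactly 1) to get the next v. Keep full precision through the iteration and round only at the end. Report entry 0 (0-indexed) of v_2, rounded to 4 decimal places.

Jv0 = (35.00000, 56.00000, 38.00000); divide by 56.00000 → v1 = (0.62500, 1.00000, 0.67857)
Jv1 = (7.37500, 13.50000, 11.53571); divide by 13.50000 → v2 = (0.54630, 1.00000, 0.85450)
Requested entry of v2: 413/756 = 0.5463

0.5463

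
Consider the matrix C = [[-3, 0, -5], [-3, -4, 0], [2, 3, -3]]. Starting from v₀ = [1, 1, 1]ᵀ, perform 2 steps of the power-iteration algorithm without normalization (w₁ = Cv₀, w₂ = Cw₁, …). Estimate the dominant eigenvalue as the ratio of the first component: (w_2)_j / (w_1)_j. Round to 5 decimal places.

-1.75000

w1 = Cv₀ = ((-3)·1 + 0·1 + (-5)·1; (-3)·1 + (-4)·1 + 0·1; 2·1 + 3·1 + (-3)·1) = (-8, -7, 2)
w2 = Cw1 = ((-3)·(-8) + 0·(-7) + (-5)·2; (-3)·(-8) + (-4)·(-7) + 0·2; 2·(-8) + 3·(-7) + (-3)·2) = (14, 52, -43)
Ratio at component: 14 / -8 = -1.75000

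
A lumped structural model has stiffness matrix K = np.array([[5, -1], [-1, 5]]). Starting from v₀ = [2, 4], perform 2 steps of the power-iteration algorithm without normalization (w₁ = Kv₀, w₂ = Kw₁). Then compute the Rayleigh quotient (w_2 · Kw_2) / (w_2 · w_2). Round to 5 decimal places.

w1 = Kv₀ = (6, 18)
w2 = Kw1 = (12, 84)
Kw2 = (-24, 408)
w2·Kw2 = 12·(-24) + 84·408 = 33984; w2·w2 = 12·12 + 84·84 = 7200
λ ≈ 33984/7200 = 4.72000

λ ≈ 4.72000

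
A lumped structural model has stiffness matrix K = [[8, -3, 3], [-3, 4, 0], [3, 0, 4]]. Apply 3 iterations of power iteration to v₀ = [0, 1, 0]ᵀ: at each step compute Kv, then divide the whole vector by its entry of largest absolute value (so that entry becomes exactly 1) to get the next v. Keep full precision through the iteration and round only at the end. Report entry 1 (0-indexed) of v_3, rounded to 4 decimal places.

Kv0 = (-3.00000, 4.00000, 0.00000); divide by 4.00000 → v1 = (-0.75000, 1.00000, 0.00000)
Kv1 = (-9.00000, 6.25000, -2.25000); divide by -9.00000 → v2 = (1.00000, -0.69444, 0.25000)
Kv2 = (10.83333, -5.77778, 4.00000); divide by 10.83333 → v3 = (1.00000, -0.53333, 0.36923)
Requested entry of v3: 208/-390 = -0.5333

-0.5333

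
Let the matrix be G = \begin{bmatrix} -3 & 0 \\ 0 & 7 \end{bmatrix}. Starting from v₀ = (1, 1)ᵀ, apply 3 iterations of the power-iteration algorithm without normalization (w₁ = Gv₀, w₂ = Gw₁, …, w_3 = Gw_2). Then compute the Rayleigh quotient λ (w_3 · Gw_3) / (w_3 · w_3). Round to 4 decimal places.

w1 = Gv₀ = ((-3)·1 + 0·1; 0·1 + 7·1) = (-3, 7)
w2 = Gw1 = ((-3)·(-3) + 0·7; 0·(-3) + 7·7) = (9, 49)
w3 = Gw2 = (-27, 343)
Gw3 = (81, 2401)
w3·Gw3 = (-27)·81 + 343·2401 = 821356; w3·w3 = (-27)·(-27) + 343·343 = 118378
λ ≈ 821356/118378 = 6.9384

λ ≈ 6.9384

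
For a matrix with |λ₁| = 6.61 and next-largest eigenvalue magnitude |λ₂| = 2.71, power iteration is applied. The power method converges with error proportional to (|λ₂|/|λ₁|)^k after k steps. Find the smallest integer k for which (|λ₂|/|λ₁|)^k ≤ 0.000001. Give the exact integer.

16

|λ₂/λ₁| = 2.71/6.61 = 0.40998
Need k ≥ ln(0.000001) / ln(0.40998) = -13.8155 / -0.8916 ≈ 15.495
Smallest integer k satisfying the bound: 16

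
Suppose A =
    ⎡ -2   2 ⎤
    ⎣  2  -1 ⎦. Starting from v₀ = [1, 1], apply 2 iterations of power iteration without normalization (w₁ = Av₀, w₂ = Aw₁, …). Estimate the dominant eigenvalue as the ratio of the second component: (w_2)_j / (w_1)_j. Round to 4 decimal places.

-1.0000

w1 = Av₀ = ((-2)·1 + 2·1; 2·1 + (-1)·1) = (0, 1)
w2 = Aw1 = ((-2)·0 + 2·1; 2·0 + (-1)·1) = (2, -1)
Ratio at component: -1 / 1 = -1.0000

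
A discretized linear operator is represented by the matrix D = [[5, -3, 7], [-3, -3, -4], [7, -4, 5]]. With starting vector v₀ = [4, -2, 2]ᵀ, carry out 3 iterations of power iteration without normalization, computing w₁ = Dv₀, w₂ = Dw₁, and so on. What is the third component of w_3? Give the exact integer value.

w1 = Dv₀ = (5·4 + (-3)·(-2) + 7·2; (-3)·4 + (-3)·(-2) + (-4)·2; 7·4 + (-4)·(-2) + 5·2) = (40, -14, 46)
w2 = Dw1 = (5·40 + (-3)·(-14) + 7·46; (-3)·40 + (-3)·(-14) + (-4)·46; 7·40 + (-4)·(-14) + 5·46) = (564, -262, 566)
w3 = Dw2 = (7568, -3170, 7826)
The requested component of w3 is 7826.

7826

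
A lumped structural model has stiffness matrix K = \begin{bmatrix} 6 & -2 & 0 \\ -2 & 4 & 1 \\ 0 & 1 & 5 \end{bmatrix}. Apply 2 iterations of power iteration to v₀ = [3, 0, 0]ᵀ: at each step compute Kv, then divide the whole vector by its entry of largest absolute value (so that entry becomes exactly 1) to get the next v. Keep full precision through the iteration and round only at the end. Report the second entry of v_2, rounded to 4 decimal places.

Kv0 = (18.00000, -6.00000, 0.00000); divide by 18.00000 → v1 = (1.00000, -0.33333, 0.00000)
Kv1 = (6.66667, -3.33333, -0.33333); divide by 6.66667 → v2 = (1.00000, -0.50000, -0.05000)
Requested entry of v2: -60/120 = -0.5000

-0.5000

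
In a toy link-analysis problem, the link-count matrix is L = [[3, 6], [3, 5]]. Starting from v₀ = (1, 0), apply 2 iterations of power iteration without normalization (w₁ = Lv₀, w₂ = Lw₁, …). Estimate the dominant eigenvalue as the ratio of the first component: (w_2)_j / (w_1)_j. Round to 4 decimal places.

w1 = Lv₀ = (3·1 + 6·0; 3·1 + 5·0) = (3, 3)
w2 = Lw1 = (3·3 + 6·3; 3·3 + 5·3) = (27, 24)
Ratio at component: 27 / 3 = 9.0000

λ ≈ 9.0000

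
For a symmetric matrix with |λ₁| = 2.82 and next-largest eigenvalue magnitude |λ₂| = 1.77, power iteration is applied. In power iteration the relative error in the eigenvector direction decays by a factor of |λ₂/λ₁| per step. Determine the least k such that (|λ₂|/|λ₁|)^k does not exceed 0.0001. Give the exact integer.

20

|λ₂/λ₁| = 1.77/2.82 = 0.62766
Need k ≥ ln(0.0001) / ln(0.62766) = -9.2103 / -0.4658 ≈ 19.775
Smallest integer k satisfying the bound: 20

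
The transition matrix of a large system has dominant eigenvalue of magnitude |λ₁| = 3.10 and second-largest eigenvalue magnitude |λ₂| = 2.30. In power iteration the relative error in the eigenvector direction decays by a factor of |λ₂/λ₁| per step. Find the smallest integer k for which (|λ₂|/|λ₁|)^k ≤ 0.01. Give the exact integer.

16

|λ₂/λ₁| = 2.30/3.10 = 0.74194
Need k ≥ ln(0.01) / ln(0.74194) = -4.6052 / -0.2985 ≈ 15.428
Smallest integer k satisfying the bound: 16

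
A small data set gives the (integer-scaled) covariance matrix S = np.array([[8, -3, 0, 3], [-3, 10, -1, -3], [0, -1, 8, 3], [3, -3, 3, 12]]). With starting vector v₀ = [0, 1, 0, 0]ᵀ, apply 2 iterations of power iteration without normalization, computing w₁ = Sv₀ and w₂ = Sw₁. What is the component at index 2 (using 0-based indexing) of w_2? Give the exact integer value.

w1 = Sv₀ = (-3, 10, -1, -3)
w2 = Sw1 = (-63, 119, -27, -78)
The requested component of w2 is -27.

-27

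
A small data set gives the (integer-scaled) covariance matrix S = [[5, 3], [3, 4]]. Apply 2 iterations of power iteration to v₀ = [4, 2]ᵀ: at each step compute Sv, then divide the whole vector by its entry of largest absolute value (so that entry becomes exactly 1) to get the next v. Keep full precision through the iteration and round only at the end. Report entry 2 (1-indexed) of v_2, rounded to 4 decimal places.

Sv0 = (26.00000, 20.00000); divide by 26.00000 → v1 = (1.00000, 0.76923)
Sv1 = (7.30769, 6.07692); divide by 7.30769 → v2 = (1.00000, 0.83158)
Requested entry of v2: 158/190 = 0.8316

0.8316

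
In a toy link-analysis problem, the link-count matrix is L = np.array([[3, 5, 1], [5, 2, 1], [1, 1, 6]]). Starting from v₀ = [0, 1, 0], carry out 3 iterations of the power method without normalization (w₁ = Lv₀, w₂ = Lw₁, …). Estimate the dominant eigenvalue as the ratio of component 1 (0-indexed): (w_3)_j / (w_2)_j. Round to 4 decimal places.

w1 = Lv₀ = (3·0 + 5·1 + 1·0; 5·0 + 2·1 + 1·0; 1·0 + 1·1 + 6·0) = (5, 2, 1)
w2 = Lw1 = (3·5 + 5·2 + 1·1; 5·5 + 2·2 + 1·1; 1·5 + 1·2 + 6·1) = (26, 30, 13)
w3 = Lw2 = (241, 203, 134)
Ratio at component: 203 / 30 = 6.7667

6.7667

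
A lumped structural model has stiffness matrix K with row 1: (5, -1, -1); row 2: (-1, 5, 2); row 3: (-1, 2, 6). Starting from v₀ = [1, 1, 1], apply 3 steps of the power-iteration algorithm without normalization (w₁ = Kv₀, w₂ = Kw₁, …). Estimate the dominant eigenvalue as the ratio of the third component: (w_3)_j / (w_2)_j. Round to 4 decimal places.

7.5686

w1 = Kv₀ = (3, 6, 7)
w2 = Kw1 = (2, 41, 51)
w3 = Kw2 = (-82, 305, 386)
Ratio at component: 386 / 51 = 7.5686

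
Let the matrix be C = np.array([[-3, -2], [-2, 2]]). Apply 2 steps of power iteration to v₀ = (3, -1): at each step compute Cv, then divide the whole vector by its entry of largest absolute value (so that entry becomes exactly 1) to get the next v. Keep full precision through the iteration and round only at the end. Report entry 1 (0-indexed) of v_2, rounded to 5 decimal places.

-0.05405

Cv0 = (-7.000000, -8.000000); divide by -8.000000 → v1 = (0.875000, 1.000000)
Cv1 = (-4.625000, 0.250000); divide by -4.625000 → v2 = (1.000000, -0.054054)
Requested entry of v2: -2/37 = -0.05405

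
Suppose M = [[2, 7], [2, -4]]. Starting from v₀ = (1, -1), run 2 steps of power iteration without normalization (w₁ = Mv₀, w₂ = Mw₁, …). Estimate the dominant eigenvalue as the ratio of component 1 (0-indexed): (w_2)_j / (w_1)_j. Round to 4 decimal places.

-5.6667

w1 = Mv₀ = (2·1 + 7·(-1); 2·1 + (-4)·(-1)) = (-5, 6)
w2 = Mw1 = (2·(-5) + 7·6; 2·(-5) + (-4)·6) = (32, -34)
Ratio at component: -34 / 6 = -5.6667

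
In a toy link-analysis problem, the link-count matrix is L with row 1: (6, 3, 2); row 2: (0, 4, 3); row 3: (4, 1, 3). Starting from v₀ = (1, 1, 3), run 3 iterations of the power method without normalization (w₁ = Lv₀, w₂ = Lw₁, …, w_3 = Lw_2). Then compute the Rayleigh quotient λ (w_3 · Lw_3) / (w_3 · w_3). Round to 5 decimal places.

λ ≈ 8.93592

w1 = Lv₀ = (15, 13, 14)
w2 = Lw1 = (157, 94, 115)
w3 = Lw2 = (1454, 721, 1067)
Lw3 = (13021, 6085, 9738)
w3·Lw3 = 1454·13021 + 721·6085 + 1067·9738 = 33710265; w3·w3 = 1454·1454 + 721·721 + 1067·1067 = 3772446
λ ≈ 33710265/3772446 = 8.93592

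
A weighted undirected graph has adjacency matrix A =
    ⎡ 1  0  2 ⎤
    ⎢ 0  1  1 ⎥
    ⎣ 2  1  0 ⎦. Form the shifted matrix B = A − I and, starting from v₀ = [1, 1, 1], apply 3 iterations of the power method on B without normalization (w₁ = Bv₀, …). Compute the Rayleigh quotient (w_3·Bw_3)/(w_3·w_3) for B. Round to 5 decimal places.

B = A − I has rows (0, 0, 2); (0, 0, 1); (2, 1, -1)
w1 = Bv₀ = (0·1 + 0·1 + 2·1; 0·1 + 0·1 + 1·1; 2·1 + 1·1 + (-1)·1) = (2, 1, 2)
w2 = Bw1 = (0·2 + 0·1 + 2·2; 0·2 + 0·1 + 1·2; 2·2 + 1·1 + (-1)·2) = (4, 2, 3)
w3 = Bw2 = (6, 3, 7)
Bw3 = (14, 7, 8)
w3·Bw3 = 161; w3·w3 = 94; μ ≈ 161/94 = 1.71277

1.71277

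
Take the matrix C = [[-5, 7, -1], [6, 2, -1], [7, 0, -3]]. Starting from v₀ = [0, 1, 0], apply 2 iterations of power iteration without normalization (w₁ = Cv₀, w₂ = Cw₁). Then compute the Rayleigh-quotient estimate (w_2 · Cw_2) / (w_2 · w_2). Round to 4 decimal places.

w1 = Cv₀ = ((-5)·0 + 7·1 + (-1)·0; 6·0 + 2·1 + (-1)·0; 7·0 + 0·1 + (-3)·0) = (7, 2, 0)
w2 = Cw1 = ((-5)·7 + 7·2 + (-1)·0; 6·7 + 2·2 + (-1)·0; 7·7 + 0·2 + (-3)·0) = (-21, 46, 49)
Cw2 = (378, -83, -294)
w2·Cw2 = (-21)·378 + 46·(-83) + 49·(-294) = -26162; w2·w2 = (-21)·(-21) + 46·46 + 49·49 = 4958
λ ≈ -26162/4958 = -5.2767

-5.2767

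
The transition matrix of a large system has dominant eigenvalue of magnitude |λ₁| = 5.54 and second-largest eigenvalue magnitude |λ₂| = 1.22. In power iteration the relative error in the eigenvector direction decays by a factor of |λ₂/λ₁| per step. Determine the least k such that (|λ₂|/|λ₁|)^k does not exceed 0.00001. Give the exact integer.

8

|λ₂/λ₁| = 1.22/5.54 = 0.22022
Need k ≥ ln(0.00001) / ln(0.22022) = -11.5129 / -1.5131 ≈ 7.609
Smallest integer k satisfying the bound: 8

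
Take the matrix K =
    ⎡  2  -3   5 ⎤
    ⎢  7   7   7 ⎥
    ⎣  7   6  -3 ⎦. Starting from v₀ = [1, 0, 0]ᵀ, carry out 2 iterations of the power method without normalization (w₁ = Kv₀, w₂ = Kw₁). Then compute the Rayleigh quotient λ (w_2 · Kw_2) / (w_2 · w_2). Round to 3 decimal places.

10.740

w1 = Kv₀ = (2·1 + (-3)·0 + 5·0; 7·1 + 7·0 + 7·0; 7·1 + 6·0 + (-3)·0) = (2, 7, 7)
w2 = Kw1 = (2·2 + (-3)·7 + 5·7; 7·2 + 7·7 + 7·7; 7·2 + 6·7 + (-3)·7) = (18, 112, 35)
Kw2 = (-125, 1155, 693)
w2·Kw2 = 18·(-125) + 112·1155 + 35·693 = 151365; w2·w2 = 18·18 + 112·112 + 35·35 = 14093
λ ≈ 151365/14093 = 10.740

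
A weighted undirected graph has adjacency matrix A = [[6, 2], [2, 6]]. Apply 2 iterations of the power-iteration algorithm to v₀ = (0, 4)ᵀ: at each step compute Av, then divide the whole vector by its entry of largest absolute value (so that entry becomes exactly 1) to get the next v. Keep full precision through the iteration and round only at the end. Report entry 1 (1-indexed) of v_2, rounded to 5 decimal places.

Av0 = (8.000000, 24.000000); divide by 24.000000 → v1 = (0.333333, 1.000000)
Av1 = (4.000000, 6.666667); divide by 6.666667 → v2 = (0.600000, 1.000000)
Requested entry of v2: 96/160 = 0.60000

0.60000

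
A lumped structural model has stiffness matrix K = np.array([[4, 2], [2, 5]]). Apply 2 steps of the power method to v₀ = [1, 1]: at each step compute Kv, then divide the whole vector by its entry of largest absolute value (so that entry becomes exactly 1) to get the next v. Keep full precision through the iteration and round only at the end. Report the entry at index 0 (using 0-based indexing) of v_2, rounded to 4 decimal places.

0.8085

Kv0 = (6.00000, 7.00000); divide by 7.00000 → v1 = (0.85714, 1.00000)
Kv1 = (5.42857, 6.71429); divide by 6.71429 → v2 = (0.80851, 1.00000)
Requested entry of v2: 38/47 = 0.8085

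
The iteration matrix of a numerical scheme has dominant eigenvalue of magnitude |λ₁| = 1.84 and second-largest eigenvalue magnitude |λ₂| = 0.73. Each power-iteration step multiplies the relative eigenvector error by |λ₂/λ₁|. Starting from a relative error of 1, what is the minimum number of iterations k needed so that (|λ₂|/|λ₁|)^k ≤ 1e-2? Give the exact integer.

|λ₂/λ₁| = 0.73/1.84 = 0.39674
Need k ≥ ln(1e-2) / ln(0.39674) = -4.6052 / -0.9245 ≈ 4.981
Smallest integer k satisfying the bound: 5

5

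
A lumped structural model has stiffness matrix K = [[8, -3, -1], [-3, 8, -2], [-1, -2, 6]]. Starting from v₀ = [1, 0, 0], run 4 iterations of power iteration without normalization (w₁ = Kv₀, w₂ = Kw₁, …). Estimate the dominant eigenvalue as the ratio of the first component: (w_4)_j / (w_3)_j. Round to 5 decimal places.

w1 = Kv₀ = (8, -3, -1)
w2 = Kw1 = (74, -46, -8)
w3 = Kw2 = (738, -574, -30)
w4 = Kw3 = (7656, -6746, 230)
Ratio at component: 7656 / 738 = 10.37398

10.37398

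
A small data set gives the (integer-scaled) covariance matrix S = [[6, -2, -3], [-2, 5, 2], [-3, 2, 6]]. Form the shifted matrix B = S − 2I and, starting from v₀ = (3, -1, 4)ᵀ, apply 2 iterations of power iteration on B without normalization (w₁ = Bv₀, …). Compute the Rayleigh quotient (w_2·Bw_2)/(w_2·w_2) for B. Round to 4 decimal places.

7.1180

B = S − 2I has rows (4, -2, -3); (-2, 3, 2); (-3, 2, 4)
w1 = Bv₀ = (2, -1, 5)
w2 = Bw1 = (-5, 3, 12)
Bw2 = (-62, 43, 69)
w2·Bw2 = 1267; w2·w2 = 178; μ ≈ 1267/178 = 7.1180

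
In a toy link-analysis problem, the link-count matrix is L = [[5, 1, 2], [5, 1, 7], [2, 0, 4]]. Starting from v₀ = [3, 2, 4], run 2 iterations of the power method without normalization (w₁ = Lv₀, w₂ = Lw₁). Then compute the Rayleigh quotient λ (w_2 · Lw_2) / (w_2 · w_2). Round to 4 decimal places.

λ ≈ 7.4037

w1 = Lv₀ = (5·3 + 1·2 + 2·4; 5·3 + 1·2 + 7·4; 2·3 + 0·2 + 4·4) = (25, 45, 22)
w2 = Lw1 = (5·25 + 1·45 + 2·22; 5·25 + 1·45 + 7·22; 2·25 + 0·45 + 4·22) = (214, 324, 138)
Lw2 = (1670, 2360, 980)
w2·Lw2 = 214·1670 + 324·2360 + 138·980 = 1257260; w2·w2 = 214·214 + 324·324 + 138·138 = 169816
λ ≈ 1257260/169816 = 7.4037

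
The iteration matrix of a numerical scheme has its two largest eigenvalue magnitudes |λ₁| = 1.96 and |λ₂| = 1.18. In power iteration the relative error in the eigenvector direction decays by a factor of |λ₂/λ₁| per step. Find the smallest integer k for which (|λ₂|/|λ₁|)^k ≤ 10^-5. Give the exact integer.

23

|λ₂/λ₁| = 1.18/1.96 = 0.60204
Need k ≥ ln(10^-5) / ln(0.60204) = -11.5129 / -0.5074 ≈ 22.689
Smallest integer k satisfying the bound: 23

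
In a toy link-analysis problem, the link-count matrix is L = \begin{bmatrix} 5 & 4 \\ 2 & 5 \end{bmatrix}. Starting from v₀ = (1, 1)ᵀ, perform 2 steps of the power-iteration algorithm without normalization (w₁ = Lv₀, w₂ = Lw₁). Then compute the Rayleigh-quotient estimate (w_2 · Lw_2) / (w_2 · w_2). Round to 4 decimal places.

λ ≈ 7.8525

w1 = Lv₀ = (5·1 + 4·1; 2·1 + 5·1) = (9, 7)
w2 = Lw1 = (5·9 + 4·7; 2·9 + 5·7) = (73, 53)
Lw2 = (577, 411)
w2·Lw2 = 73·577 + 53·411 = 63904; w2·w2 = 73·73 + 53·53 = 8138
λ ≈ 63904/8138 = 7.8525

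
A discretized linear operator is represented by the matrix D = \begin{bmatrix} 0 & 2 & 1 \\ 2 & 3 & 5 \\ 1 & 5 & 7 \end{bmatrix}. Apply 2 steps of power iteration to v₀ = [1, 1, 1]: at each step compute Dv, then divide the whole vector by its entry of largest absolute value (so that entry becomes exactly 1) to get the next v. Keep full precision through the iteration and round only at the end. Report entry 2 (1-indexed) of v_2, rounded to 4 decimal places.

Dv0 = (3.00000, 10.00000, 13.00000); divide by 13.00000 → v1 = (0.23077, 0.76923, 1.00000)
Dv1 = (2.53846, 7.76923, 11.07692); divide by 11.07692 → v2 = (0.22917, 0.70139, 1.00000)
Requested entry of v2: 101/144 = 0.7014

0.7014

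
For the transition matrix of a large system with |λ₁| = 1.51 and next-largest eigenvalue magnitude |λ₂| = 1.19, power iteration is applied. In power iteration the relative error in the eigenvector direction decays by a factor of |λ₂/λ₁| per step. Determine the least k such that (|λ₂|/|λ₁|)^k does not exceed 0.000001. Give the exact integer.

59

|λ₂/λ₁| = 1.19/1.51 = 0.78808
Need k ≥ ln(0.000001) / ln(0.78808) = -13.8155 / -0.2382 ≈ 58.010
Smallest integer k satisfying the bound: 59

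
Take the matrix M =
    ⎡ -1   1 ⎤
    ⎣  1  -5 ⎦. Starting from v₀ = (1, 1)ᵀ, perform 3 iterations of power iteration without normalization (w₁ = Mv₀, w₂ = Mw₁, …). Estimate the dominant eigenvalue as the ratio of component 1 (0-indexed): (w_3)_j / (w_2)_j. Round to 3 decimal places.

-5.200

w1 = Mv₀ = ((-1)·1 + 1·1; 1·1 + (-5)·1) = (0, -4)
w2 = Mw1 = ((-1)·0 + 1·(-4); 1·0 + (-5)·(-4)) = (-4, 20)
w3 = Mw2 = (24, -104)
Ratio at component: -104 / 20 = -5.200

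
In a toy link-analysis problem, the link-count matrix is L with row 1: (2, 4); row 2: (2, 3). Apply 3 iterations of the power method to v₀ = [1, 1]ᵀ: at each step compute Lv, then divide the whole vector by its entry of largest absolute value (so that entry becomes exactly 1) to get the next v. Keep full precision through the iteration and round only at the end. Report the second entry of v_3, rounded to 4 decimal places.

0.8430

Lv0 = (6.00000, 5.00000); divide by 6.00000 → v1 = (1.00000, 0.83333)
Lv1 = (5.33333, 4.50000); divide by 5.33333 → v2 = (1.00000, 0.84375)
Lv2 = (5.37500, 4.53125); divide by 5.37500 → v3 = (1.00000, 0.84302)
Requested entry of v3: 145/172 = 0.8430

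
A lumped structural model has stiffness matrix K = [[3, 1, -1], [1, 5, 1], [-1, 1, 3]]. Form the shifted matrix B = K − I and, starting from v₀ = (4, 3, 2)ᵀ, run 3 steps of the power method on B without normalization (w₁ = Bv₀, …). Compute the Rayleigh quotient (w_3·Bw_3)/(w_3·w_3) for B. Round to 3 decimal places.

4.548

B = K − I has rows (2, 1, -1); (1, 4, 1); (-1, 1, 2)
w1 = Bv₀ = (9, 18, 3)
w2 = Bw1 = (33, 84, 15)
w3 = Bw2 = (135, 384, 81)
Bw3 = (573, 1752, 411)
w3·Bw3 = 783414; w3·w3 = 172242; μ ≈ 783414/172242 = 4.548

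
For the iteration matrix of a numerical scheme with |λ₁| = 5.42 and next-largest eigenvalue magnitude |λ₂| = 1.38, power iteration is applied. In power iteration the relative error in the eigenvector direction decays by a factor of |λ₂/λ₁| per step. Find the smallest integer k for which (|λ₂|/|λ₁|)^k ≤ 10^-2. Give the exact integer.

|λ₂/λ₁| = 1.38/5.42 = 0.25461
Need k ≥ ln(10^-2) / ln(0.25461) = -4.6052 / -1.3680 ≈ 3.366
Smallest integer k satisfying the bound: 4

4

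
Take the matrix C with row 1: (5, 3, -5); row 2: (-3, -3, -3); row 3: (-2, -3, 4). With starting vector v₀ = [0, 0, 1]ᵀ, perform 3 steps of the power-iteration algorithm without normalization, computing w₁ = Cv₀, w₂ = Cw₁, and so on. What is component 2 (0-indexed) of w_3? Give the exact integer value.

w1 = Cv₀ = (5·0 + 3·0 + (-5)·1; (-3)·0 + (-3)·0 + (-3)·1; (-2)·0 + (-3)·0 + 4·1) = (-5, -3, 4)
w2 = Cw1 = (5·(-5) + 3·(-3) + (-5)·4; (-3)·(-5) + (-3)·(-3) + (-3)·4; (-2)·(-5) + (-3)·(-3) + 4·4) = (-54, 12, 35)
w3 = Cw2 = (-409, 21, 212)
The requested component of w3 is 212.

212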